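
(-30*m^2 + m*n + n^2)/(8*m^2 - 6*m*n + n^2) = (-30*m^2 + m*n + n^2)/(8*m^2 - 6*m*n + n^2)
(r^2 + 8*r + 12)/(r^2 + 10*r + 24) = (r + 2)/(r + 4)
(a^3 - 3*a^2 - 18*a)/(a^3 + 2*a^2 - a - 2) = a*(a^2 - 3*a - 18)/(a^3 + 2*a^2 - a - 2)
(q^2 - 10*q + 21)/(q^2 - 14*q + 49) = (q - 3)/(q - 7)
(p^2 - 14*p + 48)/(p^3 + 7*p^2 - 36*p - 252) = (p - 8)/(p^2 + 13*p + 42)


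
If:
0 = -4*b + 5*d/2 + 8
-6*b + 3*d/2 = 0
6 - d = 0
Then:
No Solution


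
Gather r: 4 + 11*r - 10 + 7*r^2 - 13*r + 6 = 7*r^2 - 2*r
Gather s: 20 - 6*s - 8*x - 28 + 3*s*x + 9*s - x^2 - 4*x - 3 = s*(3*x + 3) - x^2 - 12*x - 11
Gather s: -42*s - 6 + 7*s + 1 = -35*s - 5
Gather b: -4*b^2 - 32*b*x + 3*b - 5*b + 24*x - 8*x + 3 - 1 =-4*b^2 + b*(-32*x - 2) + 16*x + 2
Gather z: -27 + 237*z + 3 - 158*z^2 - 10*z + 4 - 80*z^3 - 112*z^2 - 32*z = -80*z^3 - 270*z^2 + 195*z - 20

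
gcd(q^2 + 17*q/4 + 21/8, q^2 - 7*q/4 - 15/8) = q + 3/4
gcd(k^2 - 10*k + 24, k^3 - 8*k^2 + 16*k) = k - 4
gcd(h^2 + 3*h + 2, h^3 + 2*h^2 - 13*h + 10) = 1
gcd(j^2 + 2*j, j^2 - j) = j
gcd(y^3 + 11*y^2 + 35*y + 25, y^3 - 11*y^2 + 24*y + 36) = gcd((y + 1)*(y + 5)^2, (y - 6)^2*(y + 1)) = y + 1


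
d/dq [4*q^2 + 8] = 8*q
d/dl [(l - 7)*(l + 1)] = 2*l - 6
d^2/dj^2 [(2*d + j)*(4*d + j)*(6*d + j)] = 24*d + 6*j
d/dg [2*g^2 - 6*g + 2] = 4*g - 6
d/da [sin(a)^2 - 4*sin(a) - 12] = 2*(sin(a) - 2)*cos(a)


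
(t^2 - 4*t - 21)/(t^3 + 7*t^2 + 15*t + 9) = (t - 7)/(t^2 + 4*t + 3)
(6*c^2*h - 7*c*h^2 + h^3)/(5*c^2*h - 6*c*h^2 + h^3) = (6*c - h)/(5*c - h)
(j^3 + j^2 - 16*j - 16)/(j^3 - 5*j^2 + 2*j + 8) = (j + 4)/(j - 2)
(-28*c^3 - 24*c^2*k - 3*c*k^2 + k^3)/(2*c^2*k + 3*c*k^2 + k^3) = (-14*c^2 - 5*c*k + k^2)/(k*(c + k))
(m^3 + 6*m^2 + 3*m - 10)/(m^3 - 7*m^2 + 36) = (m^2 + 4*m - 5)/(m^2 - 9*m + 18)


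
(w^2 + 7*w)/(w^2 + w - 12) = w*(w + 7)/(w^2 + w - 12)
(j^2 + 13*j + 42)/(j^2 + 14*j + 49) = (j + 6)/(j + 7)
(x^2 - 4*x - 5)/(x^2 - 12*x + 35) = (x + 1)/(x - 7)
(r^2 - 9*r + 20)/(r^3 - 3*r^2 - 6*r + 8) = (r - 5)/(r^2 + r - 2)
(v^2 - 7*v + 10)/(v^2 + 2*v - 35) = (v - 2)/(v + 7)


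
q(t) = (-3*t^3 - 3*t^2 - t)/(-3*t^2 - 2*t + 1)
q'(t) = (6*t + 2)*(-3*t^3 - 3*t^2 - t)/(-3*t^2 - 2*t + 1)^2 + (-9*t^2 - 6*t - 1)/(-3*t^2 - 2*t + 1)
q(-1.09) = -3.67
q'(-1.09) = -29.96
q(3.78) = 4.22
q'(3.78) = 0.97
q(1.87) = 2.42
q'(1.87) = 0.89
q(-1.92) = -1.94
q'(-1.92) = 0.67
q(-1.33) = -1.87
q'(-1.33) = -1.37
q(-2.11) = -2.08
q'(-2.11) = 0.76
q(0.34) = 30.03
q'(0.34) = -4374.14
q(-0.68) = 0.24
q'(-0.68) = -1.63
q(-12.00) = -11.71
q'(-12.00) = 1.00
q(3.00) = 3.47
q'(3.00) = 0.96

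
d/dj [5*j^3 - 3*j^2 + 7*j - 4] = 15*j^2 - 6*j + 7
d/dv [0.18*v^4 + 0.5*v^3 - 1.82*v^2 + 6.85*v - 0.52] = 0.72*v^3 + 1.5*v^2 - 3.64*v + 6.85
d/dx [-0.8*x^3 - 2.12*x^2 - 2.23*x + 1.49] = -2.4*x^2 - 4.24*x - 2.23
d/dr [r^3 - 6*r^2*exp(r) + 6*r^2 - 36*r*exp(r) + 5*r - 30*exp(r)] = -6*r^2*exp(r) + 3*r^2 - 48*r*exp(r) + 12*r - 66*exp(r) + 5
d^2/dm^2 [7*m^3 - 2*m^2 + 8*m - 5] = 42*m - 4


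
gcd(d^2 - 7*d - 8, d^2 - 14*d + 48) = d - 8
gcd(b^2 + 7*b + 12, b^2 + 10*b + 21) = b + 3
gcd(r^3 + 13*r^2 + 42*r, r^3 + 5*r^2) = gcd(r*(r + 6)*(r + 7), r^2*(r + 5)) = r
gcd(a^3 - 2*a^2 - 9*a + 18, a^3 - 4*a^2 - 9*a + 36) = a^2 - 9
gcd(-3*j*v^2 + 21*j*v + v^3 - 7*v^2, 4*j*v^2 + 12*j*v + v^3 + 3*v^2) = v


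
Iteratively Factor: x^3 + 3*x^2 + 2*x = (x + 2)*(x^2 + x) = (x + 1)*(x + 2)*(x)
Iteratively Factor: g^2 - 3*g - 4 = (g - 4)*(g + 1)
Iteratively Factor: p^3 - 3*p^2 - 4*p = (p - 4)*(p^2 + p) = p*(p - 4)*(p + 1)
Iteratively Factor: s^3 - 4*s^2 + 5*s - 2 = (s - 1)*(s^2 - 3*s + 2) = (s - 1)^2*(s - 2)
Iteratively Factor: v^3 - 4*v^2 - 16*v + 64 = (v - 4)*(v^2 - 16) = (v - 4)^2*(v + 4)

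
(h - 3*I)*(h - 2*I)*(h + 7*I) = h^3 + 2*I*h^2 + 29*h - 42*I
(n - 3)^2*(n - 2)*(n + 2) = n^4 - 6*n^3 + 5*n^2 + 24*n - 36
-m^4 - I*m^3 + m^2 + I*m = m*(m + I)*(-I*m - I)*(-I*m + I)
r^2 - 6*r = r*(r - 6)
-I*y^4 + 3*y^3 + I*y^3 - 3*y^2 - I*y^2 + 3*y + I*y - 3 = (y - 1)*(y - I)*(y + 3*I)*(-I*y + 1)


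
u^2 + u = u*(u + 1)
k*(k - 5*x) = k^2 - 5*k*x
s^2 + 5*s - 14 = (s - 2)*(s + 7)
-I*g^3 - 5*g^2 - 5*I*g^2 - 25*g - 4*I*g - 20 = (g + 4)*(g - 5*I)*(-I*g - I)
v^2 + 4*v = v*(v + 4)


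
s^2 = s^2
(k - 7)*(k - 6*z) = k^2 - 6*k*z - 7*k + 42*z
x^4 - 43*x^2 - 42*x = x*(x - 7)*(x + 1)*(x + 6)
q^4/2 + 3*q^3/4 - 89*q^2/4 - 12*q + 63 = (q/2 + 1)*(q - 6)*(q - 3/2)*(q + 7)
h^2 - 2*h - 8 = (h - 4)*(h + 2)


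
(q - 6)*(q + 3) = q^2 - 3*q - 18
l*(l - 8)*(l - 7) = l^3 - 15*l^2 + 56*l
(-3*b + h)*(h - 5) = -3*b*h + 15*b + h^2 - 5*h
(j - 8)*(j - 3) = j^2 - 11*j + 24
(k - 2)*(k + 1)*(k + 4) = k^3 + 3*k^2 - 6*k - 8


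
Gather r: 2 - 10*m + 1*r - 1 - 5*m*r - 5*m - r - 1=-5*m*r - 15*m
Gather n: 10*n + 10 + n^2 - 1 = n^2 + 10*n + 9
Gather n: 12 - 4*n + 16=28 - 4*n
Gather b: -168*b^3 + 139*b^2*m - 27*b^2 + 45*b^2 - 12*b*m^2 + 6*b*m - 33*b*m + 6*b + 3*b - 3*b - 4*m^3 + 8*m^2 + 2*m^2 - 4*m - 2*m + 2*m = -168*b^3 + b^2*(139*m + 18) + b*(-12*m^2 - 27*m + 6) - 4*m^3 + 10*m^2 - 4*m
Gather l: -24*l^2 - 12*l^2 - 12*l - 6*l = -36*l^2 - 18*l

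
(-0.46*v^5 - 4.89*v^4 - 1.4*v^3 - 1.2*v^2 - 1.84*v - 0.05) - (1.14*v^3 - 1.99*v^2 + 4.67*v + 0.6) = -0.46*v^5 - 4.89*v^4 - 2.54*v^3 + 0.79*v^2 - 6.51*v - 0.65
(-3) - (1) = -4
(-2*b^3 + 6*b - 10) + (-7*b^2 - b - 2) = -2*b^3 - 7*b^2 + 5*b - 12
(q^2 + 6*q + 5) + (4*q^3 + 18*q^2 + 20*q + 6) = 4*q^3 + 19*q^2 + 26*q + 11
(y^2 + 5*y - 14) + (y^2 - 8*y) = 2*y^2 - 3*y - 14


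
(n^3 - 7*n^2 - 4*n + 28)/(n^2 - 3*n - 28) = (n^2 - 4)/(n + 4)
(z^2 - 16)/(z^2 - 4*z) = (z + 4)/z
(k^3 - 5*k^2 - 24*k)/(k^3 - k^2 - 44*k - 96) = k/(k + 4)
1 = 1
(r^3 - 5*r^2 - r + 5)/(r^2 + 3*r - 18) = (r^3 - 5*r^2 - r + 5)/(r^2 + 3*r - 18)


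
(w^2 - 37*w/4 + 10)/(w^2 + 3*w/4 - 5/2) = (w - 8)/(w + 2)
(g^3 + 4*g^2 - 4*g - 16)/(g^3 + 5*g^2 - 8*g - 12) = (g^2 + 6*g + 8)/(g^2 + 7*g + 6)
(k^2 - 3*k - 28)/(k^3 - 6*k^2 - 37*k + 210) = (k + 4)/(k^2 + k - 30)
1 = 1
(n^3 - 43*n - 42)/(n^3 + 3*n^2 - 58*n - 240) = (n^2 - 6*n - 7)/(n^2 - 3*n - 40)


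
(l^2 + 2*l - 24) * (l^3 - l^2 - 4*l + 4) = l^5 + l^4 - 30*l^3 + 20*l^2 + 104*l - 96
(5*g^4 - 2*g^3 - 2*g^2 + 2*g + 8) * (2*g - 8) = 10*g^5 - 44*g^4 + 12*g^3 + 20*g^2 - 64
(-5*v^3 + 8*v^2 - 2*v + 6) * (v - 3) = -5*v^4 + 23*v^3 - 26*v^2 + 12*v - 18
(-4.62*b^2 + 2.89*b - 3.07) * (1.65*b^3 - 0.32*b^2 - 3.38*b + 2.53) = -7.623*b^5 + 6.2469*b^4 + 9.6253*b^3 - 20.4744*b^2 + 17.6883*b - 7.7671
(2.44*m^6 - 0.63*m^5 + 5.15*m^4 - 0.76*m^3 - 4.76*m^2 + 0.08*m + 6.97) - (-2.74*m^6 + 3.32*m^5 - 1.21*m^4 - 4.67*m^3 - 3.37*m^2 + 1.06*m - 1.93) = 5.18*m^6 - 3.95*m^5 + 6.36*m^4 + 3.91*m^3 - 1.39*m^2 - 0.98*m + 8.9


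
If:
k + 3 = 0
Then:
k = -3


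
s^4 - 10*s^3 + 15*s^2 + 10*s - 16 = (s - 8)*(s - 2)*(s - 1)*(s + 1)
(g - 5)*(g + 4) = g^2 - g - 20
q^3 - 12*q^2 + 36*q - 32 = (q - 8)*(q - 2)^2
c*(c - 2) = c^2 - 2*c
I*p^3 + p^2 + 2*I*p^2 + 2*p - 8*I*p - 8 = (p - 2)*(p + 4)*(I*p + 1)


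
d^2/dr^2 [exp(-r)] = exp(-r)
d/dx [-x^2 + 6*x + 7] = 6 - 2*x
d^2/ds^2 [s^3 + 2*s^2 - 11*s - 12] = 6*s + 4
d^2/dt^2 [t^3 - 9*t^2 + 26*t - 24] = 6*t - 18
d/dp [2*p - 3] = 2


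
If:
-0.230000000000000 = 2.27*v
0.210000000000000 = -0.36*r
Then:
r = -0.58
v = -0.10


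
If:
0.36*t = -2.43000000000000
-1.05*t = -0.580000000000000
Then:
No Solution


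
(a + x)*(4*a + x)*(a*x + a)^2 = 4*a^4*x^2 + 8*a^4*x + 4*a^4 + 5*a^3*x^3 + 10*a^3*x^2 + 5*a^3*x + a^2*x^4 + 2*a^2*x^3 + a^2*x^2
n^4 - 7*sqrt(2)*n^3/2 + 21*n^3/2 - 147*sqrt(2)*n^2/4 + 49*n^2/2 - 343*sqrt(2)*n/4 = n*(n + 7/2)*(n + 7)*(n - 7*sqrt(2)/2)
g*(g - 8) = g^2 - 8*g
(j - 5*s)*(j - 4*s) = j^2 - 9*j*s + 20*s^2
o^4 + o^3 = o^3*(o + 1)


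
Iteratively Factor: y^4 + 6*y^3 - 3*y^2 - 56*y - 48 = (y + 4)*(y^3 + 2*y^2 - 11*y - 12) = (y - 3)*(y + 4)*(y^2 + 5*y + 4) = (y - 3)*(y + 4)^2*(y + 1)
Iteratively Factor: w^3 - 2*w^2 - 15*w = (w + 3)*(w^2 - 5*w) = (w - 5)*(w + 3)*(w)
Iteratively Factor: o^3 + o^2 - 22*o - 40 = (o - 5)*(o^2 + 6*o + 8) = (o - 5)*(o + 2)*(o + 4)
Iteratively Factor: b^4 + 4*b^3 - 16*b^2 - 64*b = (b)*(b^3 + 4*b^2 - 16*b - 64) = b*(b + 4)*(b^2 - 16) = b*(b - 4)*(b + 4)*(b + 4)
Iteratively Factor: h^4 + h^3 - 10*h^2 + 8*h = (h - 1)*(h^3 + 2*h^2 - 8*h) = (h - 2)*(h - 1)*(h^2 + 4*h) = (h - 2)*(h - 1)*(h + 4)*(h)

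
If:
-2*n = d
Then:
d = -2*n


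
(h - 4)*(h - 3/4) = h^2 - 19*h/4 + 3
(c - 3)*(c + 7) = c^2 + 4*c - 21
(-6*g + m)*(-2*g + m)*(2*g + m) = 24*g^3 - 4*g^2*m - 6*g*m^2 + m^3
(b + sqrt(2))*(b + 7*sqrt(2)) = b^2 + 8*sqrt(2)*b + 14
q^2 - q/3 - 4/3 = (q - 4/3)*(q + 1)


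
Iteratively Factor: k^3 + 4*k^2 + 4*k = (k + 2)*(k^2 + 2*k) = (k + 2)^2*(k)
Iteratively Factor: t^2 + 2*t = (t + 2)*(t)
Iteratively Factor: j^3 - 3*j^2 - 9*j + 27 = (j - 3)*(j^2 - 9) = (j - 3)^2*(j + 3)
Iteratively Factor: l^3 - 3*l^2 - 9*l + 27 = (l + 3)*(l^2 - 6*l + 9) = (l - 3)*(l + 3)*(l - 3)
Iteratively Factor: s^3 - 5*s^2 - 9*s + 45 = (s + 3)*(s^2 - 8*s + 15) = (s - 3)*(s + 3)*(s - 5)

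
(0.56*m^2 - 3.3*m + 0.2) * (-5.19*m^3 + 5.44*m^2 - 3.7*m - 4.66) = -2.9064*m^5 + 20.1734*m^4 - 21.062*m^3 + 10.6884*m^2 + 14.638*m - 0.932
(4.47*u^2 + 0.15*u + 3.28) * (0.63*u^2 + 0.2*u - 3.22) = 2.8161*u^4 + 0.9885*u^3 - 12.297*u^2 + 0.173*u - 10.5616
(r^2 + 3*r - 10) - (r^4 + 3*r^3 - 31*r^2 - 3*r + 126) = -r^4 - 3*r^3 + 32*r^2 + 6*r - 136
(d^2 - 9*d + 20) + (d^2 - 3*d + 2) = 2*d^2 - 12*d + 22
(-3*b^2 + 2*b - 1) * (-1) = 3*b^2 - 2*b + 1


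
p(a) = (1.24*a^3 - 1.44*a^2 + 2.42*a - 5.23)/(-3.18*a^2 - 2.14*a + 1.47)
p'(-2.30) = 1.09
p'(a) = (6.36*a + 2.14)*(1.24*a^3 - 1.44*a^2 + 2.42*a - 5.23)/(-3.18*a^2 - 2.14*a + 1.47)^2 + (3.72*a^2 - 2.88*a + 2.42)/(-3.18*a^2 - 2.14*a + 1.47) = (-3.9432*a^4 - 5.3072*a^3 + 16.2456*a^2 - 37.4964*a - 7.6348)/(10.1124*a^4 + 13.6104*a^3 - 4.7696*a^2 - 6.2916*a + 2.1609)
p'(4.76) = -0.37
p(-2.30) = 3.21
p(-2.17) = 3.38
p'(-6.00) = -0.32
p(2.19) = -0.34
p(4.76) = -1.33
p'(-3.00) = 0.17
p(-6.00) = 3.39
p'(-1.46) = 16.84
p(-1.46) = 7.18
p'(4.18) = -0.37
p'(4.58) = -0.37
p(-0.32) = -3.39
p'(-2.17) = 1.49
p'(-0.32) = 1.84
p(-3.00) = 2.84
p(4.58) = -1.26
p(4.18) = -1.12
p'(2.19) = -0.46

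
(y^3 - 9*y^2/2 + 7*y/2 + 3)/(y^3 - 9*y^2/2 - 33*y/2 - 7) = (y^2 - 5*y + 6)/(y^2 - 5*y - 14)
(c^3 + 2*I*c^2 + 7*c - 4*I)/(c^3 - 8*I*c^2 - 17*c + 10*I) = (c^2 + 3*I*c + 4)/(c^2 - 7*I*c - 10)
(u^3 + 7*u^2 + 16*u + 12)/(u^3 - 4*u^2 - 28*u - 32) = (u + 3)/(u - 8)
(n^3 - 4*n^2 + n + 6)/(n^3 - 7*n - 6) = (n - 2)/(n + 2)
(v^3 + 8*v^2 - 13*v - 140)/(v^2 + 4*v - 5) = (v^2 + 3*v - 28)/(v - 1)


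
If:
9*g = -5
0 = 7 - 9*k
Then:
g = -5/9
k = 7/9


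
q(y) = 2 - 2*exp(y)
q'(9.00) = -16206.17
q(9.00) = -16204.17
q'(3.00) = -40.17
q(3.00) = -38.17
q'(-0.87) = -0.84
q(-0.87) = 1.16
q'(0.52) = -3.36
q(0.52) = -1.36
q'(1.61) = -10.01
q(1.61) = -8.01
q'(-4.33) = -0.03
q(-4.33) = 1.97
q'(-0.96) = -0.77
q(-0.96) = 1.23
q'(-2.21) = -0.22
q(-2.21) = 1.78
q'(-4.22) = -0.03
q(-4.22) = 1.97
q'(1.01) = -5.49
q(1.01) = -3.49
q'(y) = -2*exp(y)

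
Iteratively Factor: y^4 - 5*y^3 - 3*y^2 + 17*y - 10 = (y + 2)*(y^3 - 7*y^2 + 11*y - 5) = (y - 1)*(y + 2)*(y^2 - 6*y + 5) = (y - 1)^2*(y + 2)*(y - 5)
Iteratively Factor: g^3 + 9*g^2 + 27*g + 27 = (g + 3)*(g^2 + 6*g + 9) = (g + 3)^2*(g + 3)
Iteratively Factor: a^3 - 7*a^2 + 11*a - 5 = (a - 1)*(a^2 - 6*a + 5) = (a - 1)^2*(a - 5)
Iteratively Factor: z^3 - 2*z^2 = (z)*(z^2 - 2*z) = z^2*(z - 2)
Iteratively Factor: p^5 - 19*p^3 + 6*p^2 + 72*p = (p - 3)*(p^4 + 3*p^3 - 10*p^2 - 24*p) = p*(p - 3)*(p^3 + 3*p^2 - 10*p - 24) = p*(p - 3)*(p + 2)*(p^2 + p - 12) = p*(p - 3)*(p + 2)*(p + 4)*(p - 3)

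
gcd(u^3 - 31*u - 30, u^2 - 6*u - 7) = u + 1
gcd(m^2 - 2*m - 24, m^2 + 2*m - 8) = m + 4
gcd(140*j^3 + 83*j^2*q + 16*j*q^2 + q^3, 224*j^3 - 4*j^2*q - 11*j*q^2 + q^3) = 4*j + q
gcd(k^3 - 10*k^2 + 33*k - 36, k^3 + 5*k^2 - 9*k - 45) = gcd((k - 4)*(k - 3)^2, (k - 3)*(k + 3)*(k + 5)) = k - 3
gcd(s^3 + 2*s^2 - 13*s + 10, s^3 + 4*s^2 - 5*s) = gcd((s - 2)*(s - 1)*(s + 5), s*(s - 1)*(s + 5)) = s^2 + 4*s - 5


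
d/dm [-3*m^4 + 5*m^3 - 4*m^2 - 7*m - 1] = -12*m^3 + 15*m^2 - 8*m - 7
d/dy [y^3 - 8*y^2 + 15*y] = 3*y^2 - 16*y + 15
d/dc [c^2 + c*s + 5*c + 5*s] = 2*c + s + 5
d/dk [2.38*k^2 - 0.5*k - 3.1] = 4.76*k - 0.5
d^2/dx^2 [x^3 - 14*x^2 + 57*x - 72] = 6*x - 28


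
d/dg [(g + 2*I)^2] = 2*g + 4*I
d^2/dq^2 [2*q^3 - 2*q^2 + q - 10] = 12*q - 4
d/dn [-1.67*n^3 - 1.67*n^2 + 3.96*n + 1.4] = -5.01*n^2 - 3.34*n + 3.96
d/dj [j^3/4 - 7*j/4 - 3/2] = 3*j^2/4 - 7/4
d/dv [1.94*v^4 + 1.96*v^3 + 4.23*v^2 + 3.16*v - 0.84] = 7.76*v^3 + 5.88*v^2 + 8.46*v + 3.16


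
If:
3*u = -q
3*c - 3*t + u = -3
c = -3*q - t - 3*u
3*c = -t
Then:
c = -9/35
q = -9/35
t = 27/35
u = 3/35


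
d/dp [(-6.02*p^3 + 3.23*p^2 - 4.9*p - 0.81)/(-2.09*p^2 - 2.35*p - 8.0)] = (12.5818*p^4 + 28.294*p^3 + 126.6485*p^2 - 55.0658*p + 37.2965)/(4.3681*p^4 + 9.823*p^3 + 38.9625*p^2 + 37.6*p + 64.0)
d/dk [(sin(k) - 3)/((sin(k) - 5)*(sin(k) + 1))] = (6*sin(k) + cos(k)^2 - 18)*cos(k)/((sin(k) - 5)^2*(sin(k) + 1)^2)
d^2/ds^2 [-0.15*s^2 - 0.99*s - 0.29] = -0.300000000000000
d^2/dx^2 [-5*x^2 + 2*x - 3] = -10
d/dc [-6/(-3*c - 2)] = -18/(3*c + 2)^2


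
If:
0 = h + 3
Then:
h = -3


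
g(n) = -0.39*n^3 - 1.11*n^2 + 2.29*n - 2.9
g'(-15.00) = -227.66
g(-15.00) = 1029.25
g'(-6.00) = -26.51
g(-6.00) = 27.64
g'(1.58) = -4.14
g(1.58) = -3.59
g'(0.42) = 1.15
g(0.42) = -2.16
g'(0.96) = -0.92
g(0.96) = -2.07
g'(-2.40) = 0.88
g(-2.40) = -9.40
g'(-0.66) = 3.25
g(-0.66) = -4.78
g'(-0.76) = 3.30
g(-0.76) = -5.11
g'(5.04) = -38.62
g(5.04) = -69.48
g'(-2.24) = 1.39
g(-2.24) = -9.22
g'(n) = -1.17*n^2 - 2.22*n + 2.29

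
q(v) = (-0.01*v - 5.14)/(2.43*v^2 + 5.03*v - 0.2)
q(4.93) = -0.06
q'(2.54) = 0.11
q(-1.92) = 5.69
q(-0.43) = 2.68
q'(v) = (-4.86*v - 5.03)*(-0.01*v - 5.14)/(2.43*v^2 + 5.03*v - 0.2)^2 - 0.01/(2.43*v^2 + 5.03*v - 0.2)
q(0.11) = -13.43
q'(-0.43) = 4.13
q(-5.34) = -0.12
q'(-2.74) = -2.34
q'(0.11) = 195.30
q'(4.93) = 0.02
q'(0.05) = 8176.85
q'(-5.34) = -0.06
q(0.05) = -89.28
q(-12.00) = -0.02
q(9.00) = -0.02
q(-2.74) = -1.20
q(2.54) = -0.18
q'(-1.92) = -27.20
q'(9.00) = 0.00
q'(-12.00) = -0.00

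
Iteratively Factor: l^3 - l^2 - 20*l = (l)*(l^2 - l - 20) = l*(l + 4)*(l - 5)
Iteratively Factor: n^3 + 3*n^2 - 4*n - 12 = (n + 2)*(n^2 + n - 6) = (n + 2)*(n + 3)*(n - 2)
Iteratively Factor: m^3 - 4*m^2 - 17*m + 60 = (m - 5)*(m^2 + m - 12) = (m - 5)*(m - 3)*(m + 4)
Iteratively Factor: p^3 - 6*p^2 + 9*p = (p - 3)*(p^2 - 3*p) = (p - 3)^2*(p)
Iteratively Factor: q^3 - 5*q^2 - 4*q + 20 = (q + 2)*(q^2 - 7*q + 10) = (q - 2)*(q + 2)*(q - 5)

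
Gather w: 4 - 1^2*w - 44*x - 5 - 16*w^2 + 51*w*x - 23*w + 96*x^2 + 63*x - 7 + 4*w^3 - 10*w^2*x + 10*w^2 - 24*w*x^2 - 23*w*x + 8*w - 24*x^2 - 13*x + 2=4*w^3 + w^2*(-10*x - 6) + w*(-24*x^2 + 28*x - 16) + 72*x^2 + 6*x - 6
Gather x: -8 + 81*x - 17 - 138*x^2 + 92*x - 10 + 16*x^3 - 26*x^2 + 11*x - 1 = 16*x^3 - 164*x^2 + 184*x - 36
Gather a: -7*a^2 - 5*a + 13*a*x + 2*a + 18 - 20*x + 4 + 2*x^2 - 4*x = -7*a^2 + a*(13*x - 3) + 2*x^2 - 24*x + 22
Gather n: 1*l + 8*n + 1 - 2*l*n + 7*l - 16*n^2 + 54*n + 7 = 8*l - 16*n^2 + n*(62 - 2*l) + 8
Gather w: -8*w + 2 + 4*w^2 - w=4*w^2 - 9*w + 2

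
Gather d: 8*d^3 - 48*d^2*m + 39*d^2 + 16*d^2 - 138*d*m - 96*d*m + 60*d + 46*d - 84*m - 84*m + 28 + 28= 8*d^3 + d^2*(55 - 48*m) + d*(106 - 234*m) - 168*m + 56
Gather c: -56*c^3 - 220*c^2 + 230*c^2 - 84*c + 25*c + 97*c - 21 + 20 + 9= -56*c^3 + 10*c^2 + 38*c + 8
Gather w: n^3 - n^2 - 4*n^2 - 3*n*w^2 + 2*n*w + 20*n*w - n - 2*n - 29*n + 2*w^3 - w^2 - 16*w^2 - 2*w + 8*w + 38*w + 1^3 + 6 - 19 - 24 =n^3 - 5*n^2 - 32*n + 2*w^3 + w^2*(-3*n - 17) + w*(22*n + 44) - 36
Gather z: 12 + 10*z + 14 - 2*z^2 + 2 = -2*z^2 + 10*z + 28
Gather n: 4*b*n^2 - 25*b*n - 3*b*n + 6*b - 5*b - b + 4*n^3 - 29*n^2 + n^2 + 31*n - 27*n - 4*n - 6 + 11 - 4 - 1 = -28*b*n + 4*n^3 + n^2*(4*b - 28)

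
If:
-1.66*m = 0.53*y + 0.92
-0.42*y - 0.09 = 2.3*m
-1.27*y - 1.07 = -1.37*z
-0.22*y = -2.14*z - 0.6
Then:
No Solution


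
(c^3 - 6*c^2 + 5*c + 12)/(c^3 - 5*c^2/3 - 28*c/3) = 3*(c^2 - 2*c - 3)/(c*(3*c + 7))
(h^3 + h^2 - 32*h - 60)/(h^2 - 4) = (h^2 - h - 30)/(h - 2)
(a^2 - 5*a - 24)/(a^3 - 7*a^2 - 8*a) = (a + 3)/(a*(a + 1))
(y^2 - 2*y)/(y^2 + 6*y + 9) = y*(y - 2)/(y^2 + 6*y + 9)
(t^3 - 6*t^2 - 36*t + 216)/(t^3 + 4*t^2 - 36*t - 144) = (t - 6)/(t + 4)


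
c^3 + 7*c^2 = c^2*(c + 7)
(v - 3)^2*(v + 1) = v^3 - 5*v^2 + 3*v + 9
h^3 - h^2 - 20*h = h*(h - 5)*(h + 4)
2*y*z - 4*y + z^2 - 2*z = (2*y + z)*(z - 2)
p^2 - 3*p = p*(p - 3)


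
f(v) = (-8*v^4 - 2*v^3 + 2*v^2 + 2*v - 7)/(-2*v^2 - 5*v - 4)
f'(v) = (4*v + 5)*(-8*v^4 - 2*v^3 + 2*v^2 + 2*v - 7)/(-2*v^2 - 5*v - 4)^2 + (-32*v^3 - 6*v^2 + 4*v + 2)/(-2*v^2 - 5*v - 4) = (32*v^5 + 124*v^4 + 148*v^3 + 18*v^2 - 44*v - 43)/(4*v^4 + 20*v^3 + 41*v^2 + 40*v + 16)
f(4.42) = 48.87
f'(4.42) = 26.89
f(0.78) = 0.89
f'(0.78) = 0.71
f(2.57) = 12.36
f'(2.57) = 12.70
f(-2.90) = 81.18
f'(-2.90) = -29.21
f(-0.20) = 2.38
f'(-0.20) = -3.63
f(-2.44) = 68.65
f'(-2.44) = -25.52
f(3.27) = 23.09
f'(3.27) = 17.98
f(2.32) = 9.42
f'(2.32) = 10.85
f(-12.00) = 699.03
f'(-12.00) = -104.86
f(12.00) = 480.22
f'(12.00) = 87.10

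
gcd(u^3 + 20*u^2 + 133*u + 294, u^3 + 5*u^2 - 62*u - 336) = u^2 + 13*u + 42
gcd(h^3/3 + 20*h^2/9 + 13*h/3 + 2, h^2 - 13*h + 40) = 1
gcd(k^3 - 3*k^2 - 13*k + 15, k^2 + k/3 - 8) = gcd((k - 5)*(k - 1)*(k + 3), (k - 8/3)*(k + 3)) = k + 3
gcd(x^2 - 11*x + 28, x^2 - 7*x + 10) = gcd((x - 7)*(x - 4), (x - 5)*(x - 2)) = 1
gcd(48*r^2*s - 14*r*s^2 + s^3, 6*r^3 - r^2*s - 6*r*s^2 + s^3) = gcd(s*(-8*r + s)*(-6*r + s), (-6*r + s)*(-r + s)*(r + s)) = 6*r - s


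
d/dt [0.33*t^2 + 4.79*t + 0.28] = 0.66*t + 4.79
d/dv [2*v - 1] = 2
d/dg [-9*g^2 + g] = 1 - 18*g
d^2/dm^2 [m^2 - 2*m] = 2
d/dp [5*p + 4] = 5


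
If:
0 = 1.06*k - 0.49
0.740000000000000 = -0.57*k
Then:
No Solution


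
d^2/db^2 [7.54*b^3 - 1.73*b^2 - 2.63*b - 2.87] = 45.24*b - 3.46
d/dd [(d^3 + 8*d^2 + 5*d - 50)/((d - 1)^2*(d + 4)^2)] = (-d^4 - 13*d^3 - 27*d^2 + 121*d + 280)/(d^6 + 9*d^5 + 15*d^4 - 45*d^3 - 60*d^2 + 144*d - 64)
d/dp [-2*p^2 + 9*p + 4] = 9 - 4*p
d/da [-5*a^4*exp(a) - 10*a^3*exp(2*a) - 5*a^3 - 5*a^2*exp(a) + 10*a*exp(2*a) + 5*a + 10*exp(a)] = -5*a^4*exp(a) - 20*a^3*exp(2*a) - 20*a^3*exp(a) - 30*a^2*exp(2*a) - 5*a^2*exp(a) - 15*a^2 + 20*a*exp(2*a) - 10*a*exp(a) + 10*exp(2*a) + 10*exp(a) + 5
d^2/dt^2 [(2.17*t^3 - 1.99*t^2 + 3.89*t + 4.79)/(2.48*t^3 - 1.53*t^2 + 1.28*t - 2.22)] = (-8.010896*t^6 + 102.219648*t^5 + 446.231856*t^4 - 466.098482*t^3 + 419.068902*t^2 + 86.837652*t - 14.35094)/(15.252992*t^9 - 28.230336*t^8 + 41.033832*t^7 - 73.684233*t^6 + 71.72016*t^5 - 65.393658*t^4 + 64.850336*t^3 - 33.5331*t^2 + 18.925056*t - 10.941048)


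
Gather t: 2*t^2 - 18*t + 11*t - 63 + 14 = 2*t^2 - 7*t - 49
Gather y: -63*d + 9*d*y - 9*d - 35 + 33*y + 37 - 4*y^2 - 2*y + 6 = -72*d - 4*y^2 + y*(9*d + 31) + 8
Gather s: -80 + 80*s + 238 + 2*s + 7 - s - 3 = 81*s + 162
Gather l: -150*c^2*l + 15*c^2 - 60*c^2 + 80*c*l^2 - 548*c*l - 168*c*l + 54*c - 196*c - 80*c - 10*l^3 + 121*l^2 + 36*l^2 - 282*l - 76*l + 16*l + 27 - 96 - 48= -45*c^2 - 222*c - 10*l^3 + l^2*(80*c + 157) + l*(-150*c^2 - 716*c - 342) - 117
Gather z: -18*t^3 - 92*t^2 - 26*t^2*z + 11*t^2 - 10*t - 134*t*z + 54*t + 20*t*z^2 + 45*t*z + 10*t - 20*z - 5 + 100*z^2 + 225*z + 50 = -18*t^3 - 81*t^2 + 54*t + z^2*(20*t + 100) + z*(-26*t^2 - 89*t + 205) + 45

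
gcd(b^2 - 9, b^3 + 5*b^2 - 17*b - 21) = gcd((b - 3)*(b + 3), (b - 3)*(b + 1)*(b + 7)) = b - 3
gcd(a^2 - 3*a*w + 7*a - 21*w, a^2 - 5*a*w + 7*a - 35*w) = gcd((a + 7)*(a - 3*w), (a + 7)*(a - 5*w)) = a + 7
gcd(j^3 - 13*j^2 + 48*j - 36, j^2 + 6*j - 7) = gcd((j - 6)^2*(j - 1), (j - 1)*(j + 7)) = j - 1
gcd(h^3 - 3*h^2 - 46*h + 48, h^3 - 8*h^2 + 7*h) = h - 1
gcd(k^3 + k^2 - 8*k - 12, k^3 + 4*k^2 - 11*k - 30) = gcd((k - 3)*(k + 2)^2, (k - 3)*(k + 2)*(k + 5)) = k^2 - k - 6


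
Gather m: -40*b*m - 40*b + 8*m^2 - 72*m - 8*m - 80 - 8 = -40*b + 8*m^2 + m*(-40*b - 80) - 88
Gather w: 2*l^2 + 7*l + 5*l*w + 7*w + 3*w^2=2*l^2 + 7*l + 3*w^2 + w*(5*l + 7)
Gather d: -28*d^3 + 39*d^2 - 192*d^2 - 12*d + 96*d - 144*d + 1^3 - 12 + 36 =-28*d^3 - 153*d^2 - 60*d + 25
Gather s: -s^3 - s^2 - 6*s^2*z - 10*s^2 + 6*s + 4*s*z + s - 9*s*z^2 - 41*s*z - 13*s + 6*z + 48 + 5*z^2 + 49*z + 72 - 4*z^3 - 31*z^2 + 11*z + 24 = -s^3 + s^2*(-6*z - 11) + s*(-9*z^2 - 37*z - 6) - 4*z^3 - 26*z^2 + 66*z + 144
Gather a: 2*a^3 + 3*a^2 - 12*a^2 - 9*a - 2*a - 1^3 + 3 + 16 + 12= 2*a^3 - 9*a^2 - 11*a + 30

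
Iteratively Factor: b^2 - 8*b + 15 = (b - 3)*(b - 5)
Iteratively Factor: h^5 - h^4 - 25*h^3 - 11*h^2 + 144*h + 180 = (h + 2)*(h^4 - 3*h^3 - 19*h^2 + 27*h + 90) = (h + 2)^2*(h^3 - 5*h^2 - 9*h + 45) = (h - 5)*(h + 2)^2*(h^2 - 9) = (h - 5)*(h - 3)*(h + 2)^2*(h + 3)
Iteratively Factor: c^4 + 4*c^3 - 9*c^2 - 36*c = (c + 3)*(c^3 + c^2 - 12*c) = c*(c + 3)*(c^2 + c - 12) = c*(c + 3)*(c + 4)*(c - 3)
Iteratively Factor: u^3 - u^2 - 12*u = (u + 3)*(u^2 - 4*u) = u*(u + 3)*(u - 4)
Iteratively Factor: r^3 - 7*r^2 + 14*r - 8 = (r - 4)*(r^2 - 3*r + 2) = (r - 4)*(r - 1)*(r - 2)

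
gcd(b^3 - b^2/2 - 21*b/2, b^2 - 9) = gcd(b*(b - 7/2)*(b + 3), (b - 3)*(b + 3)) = b + 3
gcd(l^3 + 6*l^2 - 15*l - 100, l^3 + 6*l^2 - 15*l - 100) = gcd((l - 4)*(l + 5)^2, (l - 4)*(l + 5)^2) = l^3 + 6*l^2 - 15*l - 100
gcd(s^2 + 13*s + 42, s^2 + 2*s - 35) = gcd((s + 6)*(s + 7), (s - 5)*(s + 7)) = s + 7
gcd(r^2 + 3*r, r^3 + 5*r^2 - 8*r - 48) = 1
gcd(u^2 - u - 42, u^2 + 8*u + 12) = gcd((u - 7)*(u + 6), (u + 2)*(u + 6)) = u + 6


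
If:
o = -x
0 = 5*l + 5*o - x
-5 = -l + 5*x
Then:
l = -30/19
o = 25/19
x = -25/19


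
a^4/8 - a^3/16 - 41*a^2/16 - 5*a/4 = a*(a/4 + 1)*(a/2 + 1/4)*(a - 5)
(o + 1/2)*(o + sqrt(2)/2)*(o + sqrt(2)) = o^3 + o^2/2 + 3*sqrt(2)*o^2/2 + o + 3*sqrt(2)*o/4 + 1/2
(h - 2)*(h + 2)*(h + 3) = h^3 + 3*h^2 - 4*h - 12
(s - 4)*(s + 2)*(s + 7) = s^3 + 5*s^2 - 22*s - 56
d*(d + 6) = d^2 + 6*d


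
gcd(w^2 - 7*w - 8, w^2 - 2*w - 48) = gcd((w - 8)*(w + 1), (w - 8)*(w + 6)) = w - 8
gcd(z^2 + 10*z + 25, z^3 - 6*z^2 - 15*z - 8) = 1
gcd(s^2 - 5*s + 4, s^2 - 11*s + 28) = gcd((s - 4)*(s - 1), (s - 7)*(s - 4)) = s - 4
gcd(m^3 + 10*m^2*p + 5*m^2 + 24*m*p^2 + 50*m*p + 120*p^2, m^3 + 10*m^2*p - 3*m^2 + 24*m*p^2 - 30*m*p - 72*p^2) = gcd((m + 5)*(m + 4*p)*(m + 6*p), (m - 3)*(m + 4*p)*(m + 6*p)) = m^2 + 10*m*p + 24*p^2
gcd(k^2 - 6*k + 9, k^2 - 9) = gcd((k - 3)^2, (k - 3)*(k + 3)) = k - 3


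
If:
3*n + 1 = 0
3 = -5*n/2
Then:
No Solution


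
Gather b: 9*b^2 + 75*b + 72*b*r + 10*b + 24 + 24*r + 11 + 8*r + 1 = 9*b^2 + b*(72*r + 85) + 32*r + 36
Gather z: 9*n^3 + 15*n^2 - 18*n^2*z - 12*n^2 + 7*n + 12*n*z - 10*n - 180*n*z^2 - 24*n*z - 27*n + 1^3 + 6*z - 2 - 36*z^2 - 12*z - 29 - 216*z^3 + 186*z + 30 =9*n^3 + 3*n^2 - 30*n - 216*z^3 + z^2*(-180*n - 36) + z*(-18*n^2 - 12*n + 180)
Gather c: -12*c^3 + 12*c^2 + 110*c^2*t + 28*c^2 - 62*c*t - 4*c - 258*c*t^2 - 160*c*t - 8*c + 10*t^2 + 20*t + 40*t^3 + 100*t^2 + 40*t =-12*c^3 + c^2*(110*t + 40) + c*(-258*t^2 - 222*t - 12) + 40*t^3 + 110*t^2 + 60*t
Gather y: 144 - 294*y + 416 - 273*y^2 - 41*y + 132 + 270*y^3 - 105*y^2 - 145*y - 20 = 270*y^3 - 378*y^2 - 480*y + 672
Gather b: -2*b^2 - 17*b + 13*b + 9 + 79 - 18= -2*b^2 - 4*b + 70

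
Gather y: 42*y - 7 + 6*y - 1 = 48*y - 8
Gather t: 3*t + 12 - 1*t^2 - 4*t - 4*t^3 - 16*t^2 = -4*t^3 - 17*t^2 - t + 12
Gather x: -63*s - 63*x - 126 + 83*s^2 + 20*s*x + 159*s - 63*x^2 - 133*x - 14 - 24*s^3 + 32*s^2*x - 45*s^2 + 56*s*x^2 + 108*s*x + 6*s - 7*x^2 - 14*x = -24*s^3 + 38*s^2 + 102*s + x^2*(56*s - 70) + x*(32*s^2 + 128*s - 210) - 140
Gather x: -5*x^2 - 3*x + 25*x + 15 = -5*x^2 + 22*x + 15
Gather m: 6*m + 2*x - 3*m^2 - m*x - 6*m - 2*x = -3*m^2 - m*x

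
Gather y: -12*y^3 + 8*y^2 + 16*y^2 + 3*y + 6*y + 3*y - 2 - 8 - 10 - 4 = -12*y^3 + 24*y^2 + 12*y - 24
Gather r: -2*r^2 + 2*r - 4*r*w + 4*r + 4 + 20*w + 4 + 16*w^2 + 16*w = -2*r^2 + r*(6 - 4*w) + 16*w^2 + 36*w + 8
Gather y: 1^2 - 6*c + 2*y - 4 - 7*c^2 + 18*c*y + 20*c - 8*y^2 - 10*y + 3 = -7*c^2 + 14*c - 8*y^2 + y*(18*c - 8)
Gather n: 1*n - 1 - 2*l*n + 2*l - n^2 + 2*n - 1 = 2*l - n^2 + n*(3 - 2*l) - 2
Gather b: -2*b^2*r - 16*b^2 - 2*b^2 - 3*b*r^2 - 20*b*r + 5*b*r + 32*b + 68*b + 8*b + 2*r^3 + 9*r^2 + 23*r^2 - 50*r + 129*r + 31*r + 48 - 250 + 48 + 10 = b^2*(-2*r - 18) + b*(-3*r^2 - 15*r + 108) + 2*r^3 + 32*r^2 + 110*r - 144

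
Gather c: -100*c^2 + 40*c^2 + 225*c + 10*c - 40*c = -60*c^2 + 195*c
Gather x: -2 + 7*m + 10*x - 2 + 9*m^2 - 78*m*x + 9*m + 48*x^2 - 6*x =9*m^2 + 16*m + 48*x^2 + x*(4 - 78*m) - 4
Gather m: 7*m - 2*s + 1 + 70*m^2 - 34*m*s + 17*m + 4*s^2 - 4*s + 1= 70*m^2 + m*(24 - 34*s) + 4*s^2 - 6*s + 2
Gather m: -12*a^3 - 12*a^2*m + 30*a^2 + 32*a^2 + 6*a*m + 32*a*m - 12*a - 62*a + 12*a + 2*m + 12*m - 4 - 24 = -12*a^3 + 62*a^2 - 62*a + m*(-12*a^2 + 38*a + 14) - 28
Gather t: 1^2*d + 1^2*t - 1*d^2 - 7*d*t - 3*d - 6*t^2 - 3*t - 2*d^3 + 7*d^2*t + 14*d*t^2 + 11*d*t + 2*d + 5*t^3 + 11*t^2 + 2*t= -2*d^3 - d^2 + 5*t^3 + t^2*(14*d + 5) + t*(7*d^2 + 4*d)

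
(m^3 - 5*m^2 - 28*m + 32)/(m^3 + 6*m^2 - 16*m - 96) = (m^2 - 9*m + 8)/(m^2 + 2*m - 24)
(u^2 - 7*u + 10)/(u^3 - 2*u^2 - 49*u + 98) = (u - 5)/(u^2 - 49)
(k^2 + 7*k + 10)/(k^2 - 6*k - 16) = (k + 5)/(k - 8)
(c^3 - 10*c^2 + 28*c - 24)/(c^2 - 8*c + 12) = c - 2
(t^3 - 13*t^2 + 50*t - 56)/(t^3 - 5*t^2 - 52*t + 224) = (t^2 - 9*t + 14)/(t^2 - t - 56)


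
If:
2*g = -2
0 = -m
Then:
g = -1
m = 0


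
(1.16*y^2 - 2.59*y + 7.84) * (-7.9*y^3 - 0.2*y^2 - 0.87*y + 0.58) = -9.164*y^5 + 20.229*y^4 - 62.4272*y^3 + 1.3581*y^2 - 8.323*y + 4.5472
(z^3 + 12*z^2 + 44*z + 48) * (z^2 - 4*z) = z^5 + 8*z^4 - 4*z^3 - 128*z^2 - 192*z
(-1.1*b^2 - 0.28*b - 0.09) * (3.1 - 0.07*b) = 0.077*b^3 - 3.3904*b^2 - 0.8617*b - 0.279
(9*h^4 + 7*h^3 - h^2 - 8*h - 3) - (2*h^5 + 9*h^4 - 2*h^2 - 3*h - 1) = -2*h^5 + 7*h^3 + h^2 - 5*h - 2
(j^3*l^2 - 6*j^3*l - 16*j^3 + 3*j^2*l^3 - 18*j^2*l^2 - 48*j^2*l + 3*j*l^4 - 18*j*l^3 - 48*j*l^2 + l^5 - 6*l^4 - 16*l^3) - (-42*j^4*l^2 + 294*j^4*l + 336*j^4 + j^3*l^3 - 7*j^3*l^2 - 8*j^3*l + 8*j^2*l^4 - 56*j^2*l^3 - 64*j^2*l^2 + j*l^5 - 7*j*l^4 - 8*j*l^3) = 42*j^4*l^2 - 294*j^4*l - 336*j^4 - j^3*l^3 + 8*j^3*l^2 + 2*j^3*l - 16*j^3 - 8*j^2*l^4 + 59*j^2*l^3 + 46*j^2*l^2 - 48*j^2*l - j*l^5 + 10*j*l^4 - 10*j*l^3 - 48*j*l^2 + l^5 - 6*l^4 - 16*l^3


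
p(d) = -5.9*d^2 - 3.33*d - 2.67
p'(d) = -11.8*d - 3.33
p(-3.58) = -66.37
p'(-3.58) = 38.91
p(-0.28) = -2.20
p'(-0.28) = -0.03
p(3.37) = -80.90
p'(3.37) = -43.10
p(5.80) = -220.46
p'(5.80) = -71.77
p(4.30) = -126.08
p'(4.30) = -54.07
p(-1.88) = -17.26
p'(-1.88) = 18.85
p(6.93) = -309.09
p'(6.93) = -85.10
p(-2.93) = -43.56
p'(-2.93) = 31.24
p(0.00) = -2.67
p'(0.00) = -3.33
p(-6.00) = -195.09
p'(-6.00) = 67.47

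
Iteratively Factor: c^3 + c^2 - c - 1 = (c + 1)*(c^2 - 1) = (c + 1)^2*(c - 1)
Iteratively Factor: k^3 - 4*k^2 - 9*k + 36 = (k - 4)*(k^2 - 9) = (k - 4)*(k + 3)*(k - 3)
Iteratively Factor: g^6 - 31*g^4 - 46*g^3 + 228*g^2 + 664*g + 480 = (g + 2)*(g^5 - 2*g^4 - 27*g^3 + 8*g^2 + 212*g + 240) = (g - 4)*(g + 2)*(g^4 + 2*g^3 - 19*g^2 - 68*g - 60) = (g - 5)*(g - 4)*(g + 2)*(g^3 + 7*g^2 + 16*g + 12) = (g - 5)*(g - 4)*(g + 2)^2*(g^2 + 5*g + 6) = (g - 5)*(g - 4)*(g + 2)^3*(g + 3)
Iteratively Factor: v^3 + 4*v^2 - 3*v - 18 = (v - 2)*(v^2 + 6*v + 9) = (v - 2)*(v + 3)*(v + 3)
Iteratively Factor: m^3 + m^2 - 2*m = (m)*(m^2 + m - 2) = m*(m + 2)*(m - 1)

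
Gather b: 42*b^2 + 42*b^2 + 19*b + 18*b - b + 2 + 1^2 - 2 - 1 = 84*b^2 + 36*b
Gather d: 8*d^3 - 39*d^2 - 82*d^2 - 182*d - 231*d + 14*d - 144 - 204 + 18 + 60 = 8*d^3 - 121*d^2 - 399*d - 270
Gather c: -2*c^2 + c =-2*c^2 + c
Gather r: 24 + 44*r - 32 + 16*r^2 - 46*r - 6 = 16*r^2 - 2*r - 14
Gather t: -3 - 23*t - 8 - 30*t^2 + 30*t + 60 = -30*t^2 + 7*t + 49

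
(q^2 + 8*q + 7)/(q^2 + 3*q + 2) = (q + 7)/(q + 2)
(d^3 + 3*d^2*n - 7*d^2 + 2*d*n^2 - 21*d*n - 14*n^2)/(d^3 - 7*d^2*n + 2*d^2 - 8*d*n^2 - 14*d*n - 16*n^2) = (d^2 + 2*d*n - 7*d - 14*n)/(d^2 - 8*d*n + 2*d - 16*n)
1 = 1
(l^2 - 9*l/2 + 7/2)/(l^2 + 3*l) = (2*l^2 - 9*l + 7)/(2*l*(l + 3))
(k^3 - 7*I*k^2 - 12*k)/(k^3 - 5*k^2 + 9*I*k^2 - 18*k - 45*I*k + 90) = k*(k^2 - 7*I*k - 12)/(k^3 + k^2*(-5 + 9*I) - 9*k*(2 + 5*I) + 90)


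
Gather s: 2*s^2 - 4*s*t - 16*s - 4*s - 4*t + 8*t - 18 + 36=2*s^2 + s*(-4*t - 20) + 4*t + 18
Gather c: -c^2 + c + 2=-c^2 + c + 2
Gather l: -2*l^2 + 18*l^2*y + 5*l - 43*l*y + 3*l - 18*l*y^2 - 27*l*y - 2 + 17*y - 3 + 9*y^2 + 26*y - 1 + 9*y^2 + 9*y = l^2*(18*y - 2) + l*(-18*y^2 - 70*y + 8) + 18*y^2 + 52*y - 6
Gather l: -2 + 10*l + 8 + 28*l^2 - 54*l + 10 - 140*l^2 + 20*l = -112*l^2 - 24*l + 16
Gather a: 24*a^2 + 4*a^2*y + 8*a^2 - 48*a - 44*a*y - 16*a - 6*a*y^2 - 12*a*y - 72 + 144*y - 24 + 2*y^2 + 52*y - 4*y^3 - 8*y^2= a^2*(4*y + 32) + a*(-6*y^2 - 56*y - 64) - 4*y^3 - 6*y^2 + 196*y - 96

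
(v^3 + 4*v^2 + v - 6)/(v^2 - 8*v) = (v^3 + 4*v^2 + v - 6)/(v*(v - 8))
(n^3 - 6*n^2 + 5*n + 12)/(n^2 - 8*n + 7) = (n^3 - 6*n^2 + 5*n + 12)/(n^2 - 8*n + 7)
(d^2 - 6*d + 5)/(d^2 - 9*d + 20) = (d - 1)/(d - 4)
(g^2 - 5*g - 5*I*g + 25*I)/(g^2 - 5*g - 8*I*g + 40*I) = (g - 5*I)/(g - 8*I)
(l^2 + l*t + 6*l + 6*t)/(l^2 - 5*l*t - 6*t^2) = (-l - 6)/(-l + 6*t)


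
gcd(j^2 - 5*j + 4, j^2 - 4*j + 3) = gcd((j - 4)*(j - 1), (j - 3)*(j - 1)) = j - 1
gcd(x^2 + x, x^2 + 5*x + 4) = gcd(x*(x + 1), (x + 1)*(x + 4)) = x + 1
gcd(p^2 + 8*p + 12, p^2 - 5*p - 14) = p + 2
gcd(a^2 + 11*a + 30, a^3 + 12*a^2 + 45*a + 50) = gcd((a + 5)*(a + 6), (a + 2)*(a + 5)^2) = a + 5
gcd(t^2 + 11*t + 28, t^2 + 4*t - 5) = 1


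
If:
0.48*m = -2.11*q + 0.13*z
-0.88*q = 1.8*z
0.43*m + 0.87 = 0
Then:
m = -2.02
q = 0.45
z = -0.22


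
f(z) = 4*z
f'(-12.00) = 4.00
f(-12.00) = -48.00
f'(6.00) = 4.00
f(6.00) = 24.00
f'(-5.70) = 4.00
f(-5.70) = -22.80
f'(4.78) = 4.00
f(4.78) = 19.12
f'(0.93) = 4.00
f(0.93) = 3.72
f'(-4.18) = 4.00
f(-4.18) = -16.72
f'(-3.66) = 4.00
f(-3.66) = -14.64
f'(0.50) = 4.00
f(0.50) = 2.00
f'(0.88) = 4.00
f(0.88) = 3.52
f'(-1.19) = 4.00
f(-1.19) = -4.76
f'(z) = 4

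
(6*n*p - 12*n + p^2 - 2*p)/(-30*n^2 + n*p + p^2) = (p - 2)/(-5*n + p)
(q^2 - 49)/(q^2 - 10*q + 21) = (q + 7)/(q - 3)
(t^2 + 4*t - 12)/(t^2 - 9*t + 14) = (t + 6)/(t - 7)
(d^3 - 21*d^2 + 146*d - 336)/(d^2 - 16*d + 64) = (d^2 - 13*d + 42)/(d - 8)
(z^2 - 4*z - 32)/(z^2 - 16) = (z - 8)/(z - 4)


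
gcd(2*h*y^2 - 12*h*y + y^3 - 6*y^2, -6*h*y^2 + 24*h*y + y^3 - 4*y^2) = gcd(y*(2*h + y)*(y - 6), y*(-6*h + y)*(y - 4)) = y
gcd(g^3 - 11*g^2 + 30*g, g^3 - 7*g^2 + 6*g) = g^2 - 6*g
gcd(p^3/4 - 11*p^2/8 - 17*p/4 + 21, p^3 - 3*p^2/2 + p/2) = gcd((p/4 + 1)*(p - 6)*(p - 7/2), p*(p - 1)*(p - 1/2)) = 1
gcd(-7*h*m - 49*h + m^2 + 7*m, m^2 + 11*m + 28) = m + 7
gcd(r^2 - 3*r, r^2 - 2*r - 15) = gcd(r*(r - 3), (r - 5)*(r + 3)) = 1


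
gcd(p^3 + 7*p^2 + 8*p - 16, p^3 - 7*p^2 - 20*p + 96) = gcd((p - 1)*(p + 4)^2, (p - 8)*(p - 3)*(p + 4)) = p + 4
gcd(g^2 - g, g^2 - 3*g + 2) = g - 1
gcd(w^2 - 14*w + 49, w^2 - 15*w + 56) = w - 7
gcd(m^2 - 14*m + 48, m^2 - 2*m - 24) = m - 6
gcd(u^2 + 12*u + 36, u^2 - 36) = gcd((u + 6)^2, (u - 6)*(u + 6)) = u + 6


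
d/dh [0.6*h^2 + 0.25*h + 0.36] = 1.2*h + 0.25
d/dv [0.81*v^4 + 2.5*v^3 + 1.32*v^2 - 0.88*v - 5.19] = 3.24*v^3 + 7.5*v^2 + 2.64*v - 0.88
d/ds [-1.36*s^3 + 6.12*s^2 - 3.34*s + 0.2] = -4.08*s^2 + 12.24*s - 3.34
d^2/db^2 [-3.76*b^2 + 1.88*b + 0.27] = -7.52000000000000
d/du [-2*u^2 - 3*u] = -4*u - 3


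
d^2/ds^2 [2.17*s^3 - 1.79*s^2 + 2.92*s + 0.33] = 13.02*s - 3.58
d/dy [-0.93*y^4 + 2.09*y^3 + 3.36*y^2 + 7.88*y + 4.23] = -3.72*y^3 + 6.27*y^2 + 6.72*y + 7.88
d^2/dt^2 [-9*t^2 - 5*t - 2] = -18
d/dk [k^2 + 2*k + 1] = 2*k + 2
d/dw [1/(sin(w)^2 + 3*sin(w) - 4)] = -(2*sin(w) + 3)*cos(w)/(sin(w)^2 + 3*sin(w) - 4)^2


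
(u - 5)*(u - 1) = u^2 - 6*u + 5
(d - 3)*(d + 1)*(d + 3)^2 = d^4 + 4*d^3 - 6*d^2 - 36*d - 27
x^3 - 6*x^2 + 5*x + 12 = (x - 4)*(x - 3)*(x + 1)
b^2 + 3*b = b*(b + 3)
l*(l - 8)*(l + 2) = l^3 - 6*l^2 - 16*l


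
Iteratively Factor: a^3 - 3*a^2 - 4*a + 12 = (a + 2)*(a^2 - 5*a + 6) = (a - 3)*(a + 2)*(a - 2)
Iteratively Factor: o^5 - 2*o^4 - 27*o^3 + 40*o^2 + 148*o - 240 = (o + 4)*(o^4 - 6*o^3 - 3*o^2 + 52*o - 60) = (o - 2)*(o + 4)*(o^3 - 4*o^2 - 11*o + 30) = (o - 2)*(o + 3)*(o + 4)*(o^2 - 7*o + 10) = (o - 5)*(o - 2)*(o + 3)*(o + 4)*(o - 2)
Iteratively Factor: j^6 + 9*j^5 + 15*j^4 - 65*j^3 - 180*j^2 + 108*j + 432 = (j - 2)*(j^5 + 11*j^4 + 37*j^3 + 9*j^2 - 162*j - 216) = (j - 2)*(j + 3)*(j^4 + 8*j^3 + 13*j^2 - 30*j - 72) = (j - 2)^2*(j + 3)*(j^3 + 10*j^2 + 33*j + 36) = (j - 2)^2*(j + 3)^2*(j^2 + 7*j + 12) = (j - 2)^2*(j + 3)^2*(j + 4)*(j + 3)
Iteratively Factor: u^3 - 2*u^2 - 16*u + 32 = (u - 2)*(u^2 - 16) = (u - 2)*(u + 4)*(u - 4)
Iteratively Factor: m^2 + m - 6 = (m - 2)*(m + 3)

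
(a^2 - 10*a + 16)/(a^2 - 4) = (a - 8)/(a + 2)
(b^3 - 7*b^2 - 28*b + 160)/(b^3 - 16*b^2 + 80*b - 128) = (b + 5)/(b - 4)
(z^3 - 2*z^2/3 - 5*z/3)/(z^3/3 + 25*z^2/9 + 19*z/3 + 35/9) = 3*z*(3*z - 5)/(3*z^2 + 22*z + 35)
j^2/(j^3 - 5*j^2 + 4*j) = j/(j^2 - 5*j + 4)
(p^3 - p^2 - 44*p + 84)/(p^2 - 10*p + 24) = (p^2 + 5*p - 14)/(p - 4)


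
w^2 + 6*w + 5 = (w + 1)*(w + 5)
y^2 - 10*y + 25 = (y - 5)^2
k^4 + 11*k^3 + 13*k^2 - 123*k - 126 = (k - 3)*(k + 1)*(k + 6)*(k + 7)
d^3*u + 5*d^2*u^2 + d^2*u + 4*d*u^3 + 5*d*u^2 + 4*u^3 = (d + u)*(d + 4*u)*(d*u + u)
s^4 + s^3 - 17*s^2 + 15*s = s*(s - 3)*(s - 1)*(s + 5)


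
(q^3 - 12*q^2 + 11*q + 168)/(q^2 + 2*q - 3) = (q^2 - 15*q + 56)/(q - 1)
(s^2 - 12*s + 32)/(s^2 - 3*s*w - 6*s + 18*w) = (s^2 - 12*s + 32)/(s^2 - 3*s*w - 6*s + 18*w)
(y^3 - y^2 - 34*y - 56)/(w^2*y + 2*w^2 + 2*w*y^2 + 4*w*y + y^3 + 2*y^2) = (y^2 - 3*y - 28)/(w^2 + 2*w*y + y^2)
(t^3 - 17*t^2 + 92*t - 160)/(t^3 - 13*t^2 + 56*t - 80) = (t - 8)/(t - 4)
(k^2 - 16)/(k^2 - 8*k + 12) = (k^2 - 16)/(k^2 - 8*k + 12)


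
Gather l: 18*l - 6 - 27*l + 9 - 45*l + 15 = 18 - 54*l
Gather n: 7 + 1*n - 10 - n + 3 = 0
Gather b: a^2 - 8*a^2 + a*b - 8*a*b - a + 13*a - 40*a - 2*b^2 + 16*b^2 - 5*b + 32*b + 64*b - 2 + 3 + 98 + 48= -7*a^2 - 28*a + 14*b^2 + b*(91 - 7*a) + 147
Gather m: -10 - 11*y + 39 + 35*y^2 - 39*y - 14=35*y^2 - 50*y + 15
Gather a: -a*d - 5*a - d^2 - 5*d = a*(-d - 5) - d^2 - 5*d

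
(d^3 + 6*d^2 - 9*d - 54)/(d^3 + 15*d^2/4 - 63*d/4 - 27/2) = 4*(d + 3)/(4*d + 3)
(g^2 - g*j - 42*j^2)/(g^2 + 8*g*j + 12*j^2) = (g - 7*j)/(g + 2*j)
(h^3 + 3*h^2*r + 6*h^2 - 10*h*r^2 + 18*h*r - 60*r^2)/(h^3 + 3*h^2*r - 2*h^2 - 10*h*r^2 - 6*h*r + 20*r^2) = (h + 6)/(h - 2)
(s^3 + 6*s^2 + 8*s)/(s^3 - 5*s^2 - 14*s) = (s + 4)/(s - 7)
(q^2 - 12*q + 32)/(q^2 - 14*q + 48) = (q - 4)/(q - 6)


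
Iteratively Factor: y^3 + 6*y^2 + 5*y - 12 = (y + 3)*(y^2 + 3*y - 4) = (y + 3)*(y + 4)*(y - 1)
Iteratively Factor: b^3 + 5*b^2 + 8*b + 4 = (b + 2)*(b^2 + 3*b + 2) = (b + 1)*(b + 2)*(b + 2)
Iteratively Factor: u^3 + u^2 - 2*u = (u - 1)*(u^2 + 2*u) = (u - 1)*(u + 2)*(u)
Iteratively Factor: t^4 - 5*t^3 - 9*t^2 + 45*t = (t - 3)*(t^3 - 2*t^2 - 15*t) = t*(t - 3)*(t^2 - 2*t - 15) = t*(t - 3)*(t + 3)*(t - 5)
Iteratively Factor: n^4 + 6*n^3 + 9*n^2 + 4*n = (n)*(n^3 + 6*n^2 + 9*n + 4) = n*(n + 1)*(n^2 + 5*n + 4) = n*(n + 1)^2*(n + 4)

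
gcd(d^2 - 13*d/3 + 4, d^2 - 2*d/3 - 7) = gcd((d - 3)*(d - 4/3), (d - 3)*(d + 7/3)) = d - 3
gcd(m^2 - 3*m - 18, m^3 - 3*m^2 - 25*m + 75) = 1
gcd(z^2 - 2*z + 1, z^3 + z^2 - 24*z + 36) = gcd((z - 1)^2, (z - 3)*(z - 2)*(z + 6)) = 1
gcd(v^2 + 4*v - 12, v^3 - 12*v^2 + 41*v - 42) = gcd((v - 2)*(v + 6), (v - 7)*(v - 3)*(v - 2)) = v - 2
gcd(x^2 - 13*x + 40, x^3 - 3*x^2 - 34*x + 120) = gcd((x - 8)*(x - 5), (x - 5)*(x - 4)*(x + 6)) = x - 5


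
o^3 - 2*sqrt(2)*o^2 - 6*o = o*(o - 3*sqrt(2))*(o + sqrt(2))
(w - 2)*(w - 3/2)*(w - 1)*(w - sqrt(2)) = w^4 - 9*w^3/2 - sqrt(2)*w^3 + 9*sqrt(2)*w^2/2 + 13*w^2/2 - 13*sqrt(2)*w/2 - 3*w + 3*sqrt(2)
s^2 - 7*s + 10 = (s - 5)*(s - 2)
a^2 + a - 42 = (a - 6)*(a + 7)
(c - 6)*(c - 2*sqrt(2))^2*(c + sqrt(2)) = c^4 - 6*c^3 - 3*sqrt(2)*c^3 + 18*sqrt(2)*c^2 + 8*sqrt(2)*c - 48*sqrt(2)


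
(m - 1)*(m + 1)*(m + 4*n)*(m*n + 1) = m^4*n + 4*m^3*n^2 + m^3 + 3*m^2*n - 4*m*n^2 - m - 4*n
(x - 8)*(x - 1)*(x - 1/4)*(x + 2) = x^4 - 29*x^3/4 - 33*x^2/4 + 37*x/2 - 4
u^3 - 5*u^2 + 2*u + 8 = (u - 4)*(u - 2)*(u + 1)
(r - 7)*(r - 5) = r^2 - 12*r + 35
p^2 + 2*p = p*(p + 2)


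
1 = 1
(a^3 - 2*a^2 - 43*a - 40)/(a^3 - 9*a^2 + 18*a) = (a^3 - 2*a^2 - 43*a - 40)/(a*(a^2 - 9*a + 18))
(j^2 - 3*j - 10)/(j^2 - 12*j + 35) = (j + 2)/(j - 7)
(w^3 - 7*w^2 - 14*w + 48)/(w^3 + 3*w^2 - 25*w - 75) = (w^2 - 10*w + 16)/(w^2 - 25)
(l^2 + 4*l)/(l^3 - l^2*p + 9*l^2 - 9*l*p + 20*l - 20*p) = l/(l^2 - l*p + 5*l - 5*p)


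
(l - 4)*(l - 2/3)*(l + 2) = l^3 - 8*l^2/3 - 20*l/3 + 16/3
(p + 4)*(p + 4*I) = p^2 + 4*p + 4*I*p + 16*I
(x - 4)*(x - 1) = x^2 - 5*x + 4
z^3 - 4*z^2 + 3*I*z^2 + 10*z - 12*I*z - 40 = (z - 4)*(z - 2*I)*(z + 5*I)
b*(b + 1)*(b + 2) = b^3 + 3*b^2 + 2*b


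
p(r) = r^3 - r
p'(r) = 3*r^2 - 1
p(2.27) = 9.43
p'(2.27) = 14.46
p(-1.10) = -0.23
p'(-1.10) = 2.63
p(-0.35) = 0.31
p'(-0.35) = -0.63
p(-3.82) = -51.92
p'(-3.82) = 42.78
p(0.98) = -0.04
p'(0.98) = 1.88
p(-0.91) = 0.16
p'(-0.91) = 1.48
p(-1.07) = -0.16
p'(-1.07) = 2.43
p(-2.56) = -14.22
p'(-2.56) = 18.66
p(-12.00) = -1716.00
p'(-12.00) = 431.00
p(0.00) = 0.00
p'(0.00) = -1.00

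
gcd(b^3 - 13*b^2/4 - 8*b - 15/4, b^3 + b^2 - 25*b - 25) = b^2 - 4*b - 5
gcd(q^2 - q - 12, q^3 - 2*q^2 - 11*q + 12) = q^2 - q - 12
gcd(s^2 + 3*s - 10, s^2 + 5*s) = s + 5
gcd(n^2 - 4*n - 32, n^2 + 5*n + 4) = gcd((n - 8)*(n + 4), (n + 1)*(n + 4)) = n + 4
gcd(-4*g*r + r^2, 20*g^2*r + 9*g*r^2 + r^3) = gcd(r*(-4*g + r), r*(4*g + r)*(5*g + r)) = r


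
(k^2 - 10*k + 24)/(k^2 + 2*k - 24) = (k - 6)/(k + 6)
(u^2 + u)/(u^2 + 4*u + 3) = u/(u + 3)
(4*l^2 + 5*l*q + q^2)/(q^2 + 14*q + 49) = (4*l^2 + 5*l*q + q^2)/(q^2 + 14*q + 49)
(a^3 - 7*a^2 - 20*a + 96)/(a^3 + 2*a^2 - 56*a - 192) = (a - 3)/(a + 6)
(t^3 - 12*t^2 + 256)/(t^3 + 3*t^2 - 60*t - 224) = (t - 8)/(t + 7)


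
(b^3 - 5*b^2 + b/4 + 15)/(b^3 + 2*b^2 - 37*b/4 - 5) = (2*b^2 - 5*b - 12)/(2*b^2 + 9*b + 4)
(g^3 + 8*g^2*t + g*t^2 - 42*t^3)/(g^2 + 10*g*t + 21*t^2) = g - 2*t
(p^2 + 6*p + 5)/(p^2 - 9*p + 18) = (p^2 + 6*p + 5)/(p^2 - 9*p + 18)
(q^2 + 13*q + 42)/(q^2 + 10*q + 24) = (q + 7)/(q + 4)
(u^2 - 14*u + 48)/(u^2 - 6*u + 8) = (u^2 - 14*u + 48)/(u^2 - 6*u + 8)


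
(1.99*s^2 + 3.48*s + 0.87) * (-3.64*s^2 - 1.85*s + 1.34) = -7.2436*s^4 - 16.3487*s^3 - 6.9382*s^2 + 3.0537*s + 1.1658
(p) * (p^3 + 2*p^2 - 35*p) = p^4 + 2*p^3 - 35*p^2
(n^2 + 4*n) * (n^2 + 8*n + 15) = n^4 + 12*n^3 + 47*n^2 + 60*n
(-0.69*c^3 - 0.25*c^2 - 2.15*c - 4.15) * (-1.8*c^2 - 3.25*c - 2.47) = 1.242*c^5 + 2.6925*c^4 + 6.3868*c^3 + 15.075*c^2 + 18.798*c + 10.2505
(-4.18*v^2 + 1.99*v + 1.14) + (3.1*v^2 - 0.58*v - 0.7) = -1.08*v^2 + 1.41*v + 0.44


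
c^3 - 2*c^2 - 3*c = c*(c - 3)*(c + 1)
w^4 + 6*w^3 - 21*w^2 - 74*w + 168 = (w - 3)*(w - 2)*(w + 4)*(w + 7)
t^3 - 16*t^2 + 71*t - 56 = (t - 8)*(t - 7)*(t - 1)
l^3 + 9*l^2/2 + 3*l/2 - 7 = (l - 1)*(l + 2)*(l + 7/2)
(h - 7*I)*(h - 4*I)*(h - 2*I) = h^3 - 13*I*h^2 - 50*h + 56*I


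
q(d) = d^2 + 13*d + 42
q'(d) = 2*d + 13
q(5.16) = 135.71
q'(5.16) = 23.32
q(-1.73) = 22.50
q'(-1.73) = 9.54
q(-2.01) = 19.91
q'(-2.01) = 8.98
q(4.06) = 111.26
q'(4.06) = 21.12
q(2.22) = 75.79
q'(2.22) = 17.44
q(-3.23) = 10.44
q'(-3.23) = 6.54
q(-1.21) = 27.73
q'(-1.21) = 10.58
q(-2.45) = 16.15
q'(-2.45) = 8.10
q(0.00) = 42.00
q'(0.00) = 13.00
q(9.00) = 240.00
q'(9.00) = 31.00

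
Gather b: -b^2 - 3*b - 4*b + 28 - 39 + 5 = -b^2 - 7*b - 6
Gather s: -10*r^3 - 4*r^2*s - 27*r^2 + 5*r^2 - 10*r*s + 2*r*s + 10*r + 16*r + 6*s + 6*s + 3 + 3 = -10*r^3 - 22*r^2 + 26*r + s*(-4*r^2 - 8*r + 12) + 6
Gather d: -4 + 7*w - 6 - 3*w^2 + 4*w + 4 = -3*w^2 + 11*w - 6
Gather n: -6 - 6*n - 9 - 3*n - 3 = -9*n - 18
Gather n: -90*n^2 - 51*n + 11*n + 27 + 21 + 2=-90*n^2 - 40*n + 50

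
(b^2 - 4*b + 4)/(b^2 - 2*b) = (b - 2)/b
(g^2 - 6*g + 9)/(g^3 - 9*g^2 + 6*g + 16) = (g^2 - 6*g + 9)/(g^3 - 9*g^2 + 6*g + 16)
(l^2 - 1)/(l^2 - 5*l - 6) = (l - 1)/(l - 6)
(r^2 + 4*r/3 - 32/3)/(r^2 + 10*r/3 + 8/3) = (3*r^2 + 4*r - 32)/(3*r^2 + 10*r + 8)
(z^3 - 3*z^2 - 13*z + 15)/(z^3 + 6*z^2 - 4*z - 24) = (z^3 - 3*z^2 - 13*z + 15)/(z^3 + 6*z^2 - 4*z - 24)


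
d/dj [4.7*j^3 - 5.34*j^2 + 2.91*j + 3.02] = 14.1*j^2 - 10.68*j + 2.91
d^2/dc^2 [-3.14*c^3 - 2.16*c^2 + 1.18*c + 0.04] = -18.84*c - 4.32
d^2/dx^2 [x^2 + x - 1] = 2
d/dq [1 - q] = -1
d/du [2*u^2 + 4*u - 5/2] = 4*u + 4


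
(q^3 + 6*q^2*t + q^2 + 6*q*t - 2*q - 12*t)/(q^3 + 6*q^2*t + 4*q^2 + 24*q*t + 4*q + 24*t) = (q - 1)/(q + 2)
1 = 1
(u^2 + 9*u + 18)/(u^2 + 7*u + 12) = (u + 6)/(u + 4)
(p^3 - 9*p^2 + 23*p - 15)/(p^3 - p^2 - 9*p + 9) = (p - 5)/(p + 3)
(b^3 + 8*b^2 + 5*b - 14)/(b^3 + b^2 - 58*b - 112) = (b - 1)/(b - 8)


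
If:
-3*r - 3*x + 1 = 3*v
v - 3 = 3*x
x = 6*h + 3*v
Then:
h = -4*x/3 - 3/2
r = -4*x - 8/3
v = 3*x + 3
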